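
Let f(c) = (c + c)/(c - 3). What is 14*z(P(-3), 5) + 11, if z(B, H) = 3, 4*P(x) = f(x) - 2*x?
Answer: 53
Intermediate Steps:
f(c) = 2*c/(-3 + c) (f(c) = (2*c)/(-3 + c) = 2*c/(-3 + c))
P(x) = -x/2 + x/(2*(-3 + x)) (P(x) = (2*x/(-3 + x) - 2*x)/4 = (-2*x + 2*x/(-3 + x))/4 = -x/2 + x/(2*(-3 + x)))
14*z(P(-3), 5) + 11 = 14*3 + 11 = 42 + 11 = 53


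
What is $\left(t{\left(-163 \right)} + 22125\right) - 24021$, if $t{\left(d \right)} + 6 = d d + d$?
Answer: $24504$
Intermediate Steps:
$t{\left(d \right)} = -6 + d + d^{2}$ ($t{\left(d \right)} = -6 + \left(d d + d\right) = -6 + \left(d^{2} + d\right) = -6 + \left(d + d^{2}\right) = -6 + d + d^{2}$)
$\left(t{\left(-163 \right)} + 22125\right) - 24021 = \left(\left(-6 - 163 + \left(-163\right)^{2}\right) + 22125\right) - 24021 = \left(\left(-6 - 163 + 26569\right) + 22125\right) - 24021 = \left(26400 + 22125\right) - 24021 = 48525 - 24021 = 24504$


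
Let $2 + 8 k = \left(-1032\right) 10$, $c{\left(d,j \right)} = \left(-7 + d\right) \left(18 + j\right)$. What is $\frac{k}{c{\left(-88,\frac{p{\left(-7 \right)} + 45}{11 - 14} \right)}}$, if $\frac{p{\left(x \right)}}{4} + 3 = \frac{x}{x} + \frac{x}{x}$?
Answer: $\frac{1191}{380} \approx 3.1342$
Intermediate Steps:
$p{\left(x \right)} = -4$ ($p{\left(x \right)} = -12 + 4 \left(\frac{x}{x} + \frac{x}{x}\right) = -12 + 4 \left(1 + 1\right) = -12 + 4 \cdot 2 = -12 + 8 = -4$)
$k = - \frac{5161}{4}$ ($k = - \frac{1}{4} + \frac{\left(-1032\right) 10}{8} = - \frac{1}{4} + \frac{1}{8} \left(-10320\right) = - \frac{1}{4} - 1290 = - \frac{5161}{4} \approx -1290.3$)
$\frac{k}{c{\left(-88,\frac{p{\left(-7 \right)} + 45}{11 - 14} \right)}} = - \frac{5161}{4 \left(-126 - 7 \frac{-4 + 45}{11 - 14} + 18 \left(-88\right) - 88 \frac{-4 + 45}{11 - 14}\right)} = - \frac{5161}{4 \left(-126 - 7 \frac{41}{-3} - 1584 - 88 \frac{41}{-3}\right)} = - \frac{5161}{4 \left(-126 - 7 \cdot 41 \left(- \frac{1}{3}\right) - 1584 - 88 \cdot 41 \left(- \frac{1}{3}\right)\right)} = - \frac{5161}{4 \left(-126 - - \frac{287}{3} - 1584 - - \frac{3608}{3}\right)} = - \frac{5161}{4 \left(-126 + \frac{287}{3} - 1584 + \frac{3608}{3}\right)} = - \frac{5161}{4 \left(- \frac{1235}{3}\right)} = \left(- \frac{5161}{4}\right) \left(- \frac{3}{1235}\right) = \frac{1191}{380}$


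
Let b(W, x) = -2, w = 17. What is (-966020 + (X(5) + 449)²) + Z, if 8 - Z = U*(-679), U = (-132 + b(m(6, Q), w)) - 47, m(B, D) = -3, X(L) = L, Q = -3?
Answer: -882795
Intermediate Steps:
U = -181 (U = (-132 - 2) - 47 = -134 - 47 = -181)
Z = -122891 (Z = 8 - (-181)*(-679) = 8 - 1*122899 = 8 - 122899 = -122891)
(-966020 + (X(5) + 449)²) + Z = (-966020 + (5 + 449)²) - 122891 = (-966020 + 454²) - 122891 = (-966020 + 206116) - 122891 = -759904 - 122891 = -882795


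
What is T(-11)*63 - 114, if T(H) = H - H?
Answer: -114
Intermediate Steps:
T(H) = 0
T(-11)*63 - 114 = 0*63 - 114 = 0 - 114 = -114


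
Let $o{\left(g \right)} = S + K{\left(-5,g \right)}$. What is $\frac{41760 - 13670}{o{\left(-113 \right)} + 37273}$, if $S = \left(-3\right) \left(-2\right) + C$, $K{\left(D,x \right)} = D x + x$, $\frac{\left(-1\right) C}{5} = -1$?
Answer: $\frac{265}{356} \approx 0.74438$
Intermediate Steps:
$C = 5$ ($C = \left(-5\right) \left(-1\right) = 5$)
$K{\left(D,x \right)} = x + D x$
$S = 11$ ($S = \left(-3\right) \left(-2\right) + 5 = 6 + 5 = 11$)
$o{\left(g \right)} = 11 - 4 g$ ($o{\left(g \right)} = 11 + g \left(1 - 5\right) = 11 + g \left(-4\right) = 11 - 4 g$)
$\frac{41760 - 13670}{o{\left(-113 \right)} + 37273} = \frac{41760 - 13670}{\left(11 - -452\right) + 37273} = \frac{28090}{\left(11 + 452\right) + 37273} = \frac{28090}{463 + 37273} = \frac{28090}{37736} = 28090 \cdot \frac{1}{37736} = \frac{265}{356}$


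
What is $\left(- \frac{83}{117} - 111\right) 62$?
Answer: $- \frac{810340}{117} \approx -6926.0$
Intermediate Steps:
$\left(- \frac{83}{117} - 111\right) 62 = \left(- \frac{13070}{117}\right) 62 = - \frac{810340}{117}$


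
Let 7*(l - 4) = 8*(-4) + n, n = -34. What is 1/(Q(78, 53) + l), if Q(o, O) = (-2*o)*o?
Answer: -7/85214 ≈ -8.2146e-5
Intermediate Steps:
l = -38/7 (l = 4 + (8*(-4) - 34)/7 = 4 + (-32 - 34)/7 = 4 + (⅐)*(-66) = 4 - 66/7 = -38/7 ≈ -5.4286)
Q(o, O) = -2*o²
1/(Q(78, 53) + l) = 1/(-2*78² - 38/7) = 1/(-2*6084 - 38/7) = 1/(-12168 - 38/7) = 1/(-85214/7) = -7/85214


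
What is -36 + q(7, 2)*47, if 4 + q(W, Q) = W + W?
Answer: 434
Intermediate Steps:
q(W, Q) = -4 + 2*W (q(W, Q) = -4 + (W + W) = -4 + 2*W)
-36 + q(7, 2)*47 = -36 + (-4 + 2*7)*47 = -36 + (-4 + 14)*47 = -36 + 10*47 = -36 + 470 = 434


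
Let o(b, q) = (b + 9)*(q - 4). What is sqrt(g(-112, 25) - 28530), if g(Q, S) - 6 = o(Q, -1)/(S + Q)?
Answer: 13*I*sqrt(1277769)/87 ≈ 168.91*I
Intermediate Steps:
o(b, q) = (-4 + q)*(9 + b) (o(b, q) = (9 + b)*(-4 + q) = (-4 + q)*(9 + b))
g(Q, S) = 6 + (-45 - 5*Q)/(Q + S) (g(Q, S) = 6 + (-36 - 4*Q + 9*(-1) + Q*(-1))/(S + Q) = 6 + (-36 - 4*Q - 9 - Q)/(Q + S) = 6 + (-45 - 5*Q)/(Q + S))
sqrt(g(-112, 25) - 28530) = sqrt((-45 - 112 + 6*25)/(-112 + 25) - 28530) = sqrt((-45 - 112 + 150)/(-87) - 28530) = sqrt(-1/87*(-7) - 28530) = sqrt(7/87 - 28530) = sqrt(-2482103/87) = 13*I*sqrt(1277769)/87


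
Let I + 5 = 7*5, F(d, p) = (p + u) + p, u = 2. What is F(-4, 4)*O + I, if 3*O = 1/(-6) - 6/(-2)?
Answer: 355/9 ≈ 39.444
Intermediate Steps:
F(d, p) = 2 + 2*p (F(d, p) = (p + 2) + p = (2 + p) + p = 2 + 2*p)
I = 30 (I = -5 + 7*5 = -5 + 35 = 30)
O = 17/18 (O = (1/(-6) - 6/(-2))/3 = (1*(-1/6) - 6*(-1/2))/3 = (-1/6 + 3)/3 = (1/3)*(17/6) = 17/18 ≈ 0.94444)
F(-4, 4)*O + I = (2 + 2*4)*(17/18) + 30 = (2 + 8)*(17/18) + 30 = 10*(17/18) + 30 = 85/9 + 30 = 355/9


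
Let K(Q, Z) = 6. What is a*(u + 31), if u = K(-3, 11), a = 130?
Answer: 4810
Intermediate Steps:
u = 6
a*(u + 31) = 130*(6 + 31) = 130*37 = 4810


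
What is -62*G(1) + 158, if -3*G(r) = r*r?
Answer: 536/3 ≈ 178.67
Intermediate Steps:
G(r) = -r²/3 (G(r) = -r*r/3 = -r²/3)
-62*G(1) + 158 = -(-62)*1²/3 + 158 = -(-62)/3 + 158 = -62*(-⅓) + 158 = 62/3 + 158 = 536/3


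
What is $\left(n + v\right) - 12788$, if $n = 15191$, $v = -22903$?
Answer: $-20500$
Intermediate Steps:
$\left(n + v\right) - 12788 = \left(15191 - 22903\right) - 12788 = -7712 - 12788 = -20500$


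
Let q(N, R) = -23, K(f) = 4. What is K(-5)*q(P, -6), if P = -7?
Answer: -92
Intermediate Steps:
K(-5)*q(P, -6) = 4*(-23) = -92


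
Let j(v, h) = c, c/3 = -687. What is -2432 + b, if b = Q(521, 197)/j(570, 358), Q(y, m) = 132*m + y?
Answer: -5038877/2061 ≈ -2444.9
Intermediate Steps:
c = -2061 (c = 3*(-687) = -2061)
j(v, h) = -2061
Q(y, m) = y + 132*m
b = -26525/2061 (b = (521 + 132*197)/(-2061) = (521 + 26004)*(-1/2061) = 26525*(-1/2061) = -26525/2061 ≈ -12.870)
-2432 + b = -2432 - 26525/2061 = -5038877/2061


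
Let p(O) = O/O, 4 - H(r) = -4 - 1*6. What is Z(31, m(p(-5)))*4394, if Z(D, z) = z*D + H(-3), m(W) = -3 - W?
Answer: -483340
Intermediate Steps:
H(r) = 14 (H(r) = 4 - (-4 - 1*6) = 4 - (-4 - 6) = 4 - 1*(-10) = 4 + 10 = 14)
p(O) = 1
Z(D, z) = 14 + D*z (Z(D, z) = z*D + 14 = D*z + 14 = 14 + D*z)
Z(31, m(p(-5)))*4394 = (14 + 31*(-3 - 1*1))*4394 = (14 + 31*(-3 - 1))*4394 = (14 + 31*(-4))*4394 = (14 - 124)*4394 = -110*4394 = -483340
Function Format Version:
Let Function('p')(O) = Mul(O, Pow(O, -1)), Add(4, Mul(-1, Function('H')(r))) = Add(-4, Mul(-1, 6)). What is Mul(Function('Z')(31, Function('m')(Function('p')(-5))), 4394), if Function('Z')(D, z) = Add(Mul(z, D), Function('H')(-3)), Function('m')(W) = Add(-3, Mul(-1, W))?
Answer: -483340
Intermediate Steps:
Function('H')(r) = 14 (Function('H')(r) = Add(4, Mul(-1, Add(-4, Mul(-1, 6)))) = Add(4, Mul(-1, Add(-4, -6))) = Add(4, Mul(-1, -10)) = Add(4, 10) = 14)
Function('p')(O) = 1
Function('Z')(D, z) = Add(14, Mul(D, z)) (Function('Z')(D, z) = Add(Mul(z, D), 14) = Add(Mul(D, z), 14) = Add(14, Mul(D, z)))
Mul(Function('Z')(31, Function('m')(Function('p')(-5))), 4394) = Mul(Add(14, Mul(31, Add(-3, Mul(-1, 1)))), 4394) = Mul(Add(14, Mul(31, Add(-3, -1))), 4394) = Mul(Add(14, Mul(31, -4)), 4394) = Mul(Add(14, -124), 4394) = Mul(-110, 4394) = -483340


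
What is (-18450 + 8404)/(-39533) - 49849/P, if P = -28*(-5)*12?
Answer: -1953803237/66415440 ≈ -29.418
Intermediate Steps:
P = 1680 (P = 140*12 = 1680)
(-18450 + 8404)/(-39533) - 49849/P = (-18450 + 8404)/(-39533) - 49849/1680 = -10046*(-1/39533) - 49849*1/1680 = 10046/39533 - 49849/1680 = -1953803237/66415440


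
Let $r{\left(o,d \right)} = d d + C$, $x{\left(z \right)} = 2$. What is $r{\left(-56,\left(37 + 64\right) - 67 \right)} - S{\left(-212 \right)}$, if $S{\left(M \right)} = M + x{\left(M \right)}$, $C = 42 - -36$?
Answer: $1444$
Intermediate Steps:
$C = 78$ ($C = 42 + 36 = 78$)
$S{\left(M \right)} = 2 + M$ ($S{\left(M \right)} = M + 2 = 2 + M$)
$r{\left(o,d \right)} = 78 + d^{2}$ ($r{\left(o,d \right)} = d d + 78 = d^{2} + 78 = 78 + d^{2}$)
$r{\left(-56,\left(37 + 64\right) - 67 \right)} - S{\left(-212 \right)} = \left(78 + \left(\left(37 + 64\right) - 67\right)^{2}\right) - \left(2 - 212\right) = \left(78 + \left(101 - 67\right)^{2}\right) - -210 = \left(78 + 34^{2}\right) + 210 = \left(78 + 1156\right) + 210 = 1234 + 210 = 1444$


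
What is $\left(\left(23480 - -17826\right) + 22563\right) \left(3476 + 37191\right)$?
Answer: $2597360623$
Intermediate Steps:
$\left(\left(23480 - -17826\right) + 22563\right) \left(3476 + 37191\right) = \left(\left(23480 + 17826\right) + 22563\right) 40667 = \left(41306 + 22563\right) 40667 = 63869 \cdot 40667 = 2597360623$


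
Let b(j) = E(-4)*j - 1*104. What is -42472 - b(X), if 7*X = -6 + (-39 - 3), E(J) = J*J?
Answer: -295808/7 ≈ -42258.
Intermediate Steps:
E(J) = J²
X = -48/7 (X = (-6 + (-39 - 3))/7 = (-6 - 42)/7 = (⅐)*(-48) = -48/7 ≈ -6.8571)
b(j) = -104 + 16*j (b(j) = (-4)²*j - 1*104 = 16*j - 104 = -104 + 16*j)
-42472 - b(X) = -42472 - (-104 + 16*(-48/7)) = -42472 - (-104 - 768/7) = -42472 - 1*(-1496/7) = -42472 + 1496/7 = -295808/7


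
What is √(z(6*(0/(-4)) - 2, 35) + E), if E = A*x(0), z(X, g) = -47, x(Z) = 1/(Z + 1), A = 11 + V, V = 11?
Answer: 5*I ≈ 5.0*I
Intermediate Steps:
A = 22 (A = 11 + 11 = 22)
x(Z) = 1/(1 + Z)
E = 22 (E = 22/(1 + 0) = 22/1 = 22*1 = 22)
√(z(6*(0/(-4)) - 2, 35) + E) = √(-47 + 22) = √(-25) = 5*I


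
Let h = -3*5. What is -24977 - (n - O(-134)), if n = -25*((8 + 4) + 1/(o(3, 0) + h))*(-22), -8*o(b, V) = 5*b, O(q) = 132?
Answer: -848135/27 ≈ -31412.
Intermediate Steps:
h = -15
o(b, V) = -5*b/8
n = 177320/27 (n = -25*((8 + 4) + 1/(-5/8*3 - 15))*(-22) = -25*(12 + 1/(-15/8 - 15))*(-22) = -25*(12 + 1/(-135/8))*(-22) = -25*(12 - 8/135)*(-22) = -25*1612/135*(-22) = -8060/27*(-22) = 177320/27 ≈ 6567.4)
-24977 - (n - O(-134)) = -24977 - (177320/27 - 1*132) = -24977 - (177320/27 - 132) = -24977 - 1*173756/27 = -24977 - 173756/27 = -848135/27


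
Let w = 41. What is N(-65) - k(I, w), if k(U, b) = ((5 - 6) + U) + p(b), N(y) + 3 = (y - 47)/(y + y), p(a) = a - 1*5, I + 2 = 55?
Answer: -5859/65 ≈ -90.138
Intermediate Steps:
I = 53 (I = -2 + 55 = 53)
p(a) = -5 + a (p(a) = a - 5 = -5 + a)
N(y) = -3 + (-47 + y)/(2*y) (N(y) = -3 + (y - 47)/(y + y) = -3 + (-47 + y)/((2*y)) = -3 + (-47 + y)*(1/(2*y)) = -3 + (-47 + y)/(2*y))
k(U, b) = -6 + U + b (k(U, b) = ((5 - 6) + U) + (-5 + b) = (-1 + U) + (-5 + b) = -6 + U + b)
N(-65) - k(I, w) = (½)*(-47 - 5*(-65))/(-65) - (-6 + 53 + 41) = (½)*(-1/65)*(-47 + 325) - 1*88 = (½)*(-1/65)*278 - 88 = -139/65 - 88 = -5859/65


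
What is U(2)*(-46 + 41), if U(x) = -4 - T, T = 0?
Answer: 20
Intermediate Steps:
U(x) = -4 (U(x) = -4 - 1*0 = -4 + 0 = -4)
U(2)*(-46 + 41) = -4*(-46 + 41) = -4*(-5) = 20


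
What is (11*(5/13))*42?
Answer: 2310/13 ≈ 177.69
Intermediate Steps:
(11*(5/13))*42 = (55/13)*42 = 2310/13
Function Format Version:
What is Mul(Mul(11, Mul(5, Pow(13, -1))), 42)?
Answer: Rational(2310, 13) ≈ 177.69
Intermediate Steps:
Mul(Mul(11, Mul(5, Pow(13, -1))), 42) = Mul(Mul(11, Mul(5, Rational(1, 13))), 42) = Mul(Mul(11, Rational(5, 13)), 42) = Mul(Rational(55, 13), 42) = Rational(2310, 13)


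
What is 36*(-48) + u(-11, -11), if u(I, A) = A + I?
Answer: -1750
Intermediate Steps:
36*(-48) + u(-11, -11) = 36*(-48) + (-11 - 11) = -1728 - 22 = -1750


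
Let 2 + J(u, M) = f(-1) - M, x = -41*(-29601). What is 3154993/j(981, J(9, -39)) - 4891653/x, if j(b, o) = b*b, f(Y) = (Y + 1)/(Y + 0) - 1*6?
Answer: -7508608660/9982570653 ≈ -0.75217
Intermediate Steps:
x = 1213641
f(Y) = -6 + (1 + Y)/Y (f(Y) = (1 + Y)/Y - 6 = -6 + (1 + Y)/Y)
J(u, M) = -8 - M (J(u, M) = -2 + ((-5 + 1/(-1)) - M) = -2 + ((-5 - 1) - M) = -2 + (-6 - M) = -8 - M)
j(b, o) = b²
3154993/j(981, J(9, -39)) - 4891653/x = 3154993/(981²) - 4891653/1213641 = 3154993/962361 - 4891653*1/1213641 = 3154993*(1/962361) - 41809/10373 = 3154993/962361 - 41809/10373 = -7508608660/9982570653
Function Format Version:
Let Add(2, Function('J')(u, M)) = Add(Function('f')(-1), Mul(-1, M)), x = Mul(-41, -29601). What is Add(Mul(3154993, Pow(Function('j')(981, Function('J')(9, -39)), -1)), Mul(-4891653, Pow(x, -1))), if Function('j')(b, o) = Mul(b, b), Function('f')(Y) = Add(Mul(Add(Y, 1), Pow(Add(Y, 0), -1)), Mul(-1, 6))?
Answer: Rational(-7508608660, 9982570653) ≈ -0.75217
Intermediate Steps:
x = 1213641
Function('f')(Y) = Add(-6, Mul(Pow(Y, -1), Add(1, Y))) (Function('f')(Y) = Add(Mul(Add(1, Y), Pow(Y, -1)), -6) = Add(Mul(Pow(Y, -1), Add(1, Y)), -6) = Add(-6, Mul(Pow(Y, -1), Add(1, Y))))
Function('J')(u, M) = Add(-8, Mul(-1, M)) (Function('J')(u, M) = Add(-2, Add(Add(-5, Pow(-1, -1)), Mul(-1, M))) = Add(-2, Add(Add(-5, -1), Mul(-1, M))) = Add(-2, Add(-6, Mul(-1, M))) = Add(-8, Mul(-1, M)))
Function('j')(b, o) = Pow(b, 2)
Add(Mul(3154993, Pow(Function('j')(981, Function('J')(9, -39)), -1)), Mul(-4891653, Pow(x, -1))) = Add(Mul(3154993, Pow(Pow(981, 2), -1)), Mul(-4891653, Pow(1213641, -1))) = Add(Mul(3154993, Pow(962361, -1)), Mul(-4891653, Rational(1, 1213641))) = Add(Mul(3154993, Rational(1, 962361)), Rational(-41809, 10373)) = Add(Rational(3154993, 962361), Rational(-41809, 10373)) = Rational(-7508608660, 9982570653)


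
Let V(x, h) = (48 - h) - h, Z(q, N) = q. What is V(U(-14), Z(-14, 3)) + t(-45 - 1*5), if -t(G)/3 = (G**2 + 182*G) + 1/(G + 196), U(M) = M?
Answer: 2901893/146 ≈ 19876.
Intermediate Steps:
V(x, h) = 48 - 2*h
t(G) = -546*G - 3*G**2 - 3/(196 + G) (t(G) = -3*((G**2 + 182*G) + 1/(G + 196)) = -3*((G**2 + 182*G) + 1/(196 + G)) = -3*(G**2 + 1/(196 + G) + 182*G) = -546*G - 3*G**2 - 3/(196 + G))
V(U(-14), Z(-14, 3)) + t(-45 - 1*5) = (48 - 2*(-14)) + 3*(-1 - (-45 - 1*5)**3 - 35672*(-45 - 1*5) - 378*(-45 - 1*5)**2)/(196 + (-45 - 1*5)) = (48 + 28) + 3*(-1 - (-45 - 5)**3 - 35672*(-45 - 5) - 378*(-45 - 5)**2)/(196 + (-45 - 5)) = 76 + 3*(-1 - 1*(-50)**3 - 35672*(-50) - 378*(-50)**2)/(196 - 50) = 76 + 3*(-1 - 1*(-125000) + 1783600 - 378*2500)/146 = 76 + 3*(1/146)*(-1 + 125000 + 1783600 - 945000) = 76 + 3*(1/146)*963599 = 76 + 2890797/146 = 2901893/146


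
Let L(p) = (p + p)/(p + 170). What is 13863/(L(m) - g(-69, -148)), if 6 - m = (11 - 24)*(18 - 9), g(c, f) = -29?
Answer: 4061859/8743 ≈ 464.58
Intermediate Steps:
m = 123 (m = 6 - (11 - 24)*(18 - 9) = 6 - (-13)*9 = 6 - 1*(-117) = 6 + 117 = 123)
L(p) = 2*p/(170 + p) (L(p) = (2*p)/(170 + p) = 2*p/(170 + p))
13863/(L(m) - g(-69, -148)) = 13863/(2*123/(170 + 123) - 1*(-29)) = 13863/(2*123/293 + 29) = 13863/(2*123*(1/293) + 29) = 13863/(246/293 + 29) = 13863/(8743/293) = 13863*(293/8743) = 4061859/8743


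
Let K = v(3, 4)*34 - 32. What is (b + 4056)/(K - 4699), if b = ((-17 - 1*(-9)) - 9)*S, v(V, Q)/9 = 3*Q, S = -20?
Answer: -4396/1059 ≈ -4.1511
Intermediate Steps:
v(V, Q) = 27*Q (v(V, Q) = 9*(3*Q) = 27*Q)
K = 3640 (K = (27*4)*34 - 32 = 108*34 - 32 = 3672 - 32 = 3640)
b = 340 (b = ((-17 - 1*(-9)) - 9)*(-20) = ((-17 + 9) - 9)*(-20) = (-8 - 9)*(-20) = -17*(-20) = 340)
(b + 4056)/(K - 4699) = (340 + 4056)/(3640 - 4699) = 4396/(-1059) = 4396*(-1/1059) = -4396/1059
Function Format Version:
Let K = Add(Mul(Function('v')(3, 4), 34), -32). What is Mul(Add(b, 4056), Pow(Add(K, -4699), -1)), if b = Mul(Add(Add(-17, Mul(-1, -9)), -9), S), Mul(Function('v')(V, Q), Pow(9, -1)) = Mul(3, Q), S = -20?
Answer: Rational(-4396, 1059) ≈ -4.1511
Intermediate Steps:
Function('v')(V, Q) = Mul(27, Q) (Function('v')(V, Q) = Mul(9, Mul(3, Q)) = Mul(27, Q))
K = 3640 (K = Add(Mul(Mul(27, 4), 34), -32) = Add(Mul(108, 34), -32) = Add(3672, -32) = 3640)
b = 340 (b = Mul(Add(Add(-17, Mul(-1, -9)), -9), -20) = Mul(Add(Add(-17, 9), -9), -20) = Mul(Add(-8, -9), -20) = Mul(-17, -20) = 340)
Mul(Add(b, 4056), Pow(Add(K, -4699), -1)) = Mul(Add(340, 4056), Pow(Add(3640, -4699), -1)) = Mul(4396, Pow(-1059, -1)) = Mul(4396, Rational(-1, 1059)) = Rational(-4396, 1059)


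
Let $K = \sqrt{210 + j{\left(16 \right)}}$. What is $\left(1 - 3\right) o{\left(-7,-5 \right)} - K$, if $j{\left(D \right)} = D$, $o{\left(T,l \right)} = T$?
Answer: $14 - \sqrt{226} \approx -1.0333$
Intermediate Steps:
$K = \sqrt{226}$ ($K = \sqrt{210 + 16} = \sqrt{226} \approx 15.033$)
$\left(1 - 3\right) o{\left(-7,-5 \right)} - K = \left(1 - 3\right) \left(-7\right) - \sqrt{226} = \left(-2\right) \left(-7\right) - \sqrt{226} = 14 - \sqrt{226}$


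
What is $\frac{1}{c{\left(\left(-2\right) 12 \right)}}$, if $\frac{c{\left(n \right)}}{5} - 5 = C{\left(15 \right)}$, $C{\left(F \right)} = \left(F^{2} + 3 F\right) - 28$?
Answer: $\frac{1}{1235} \approx 0.00080972$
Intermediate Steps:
$C{\left(F \right)} = -28 + F^{2} + 3 F$
$c{\left(n \right)} = 1235$ ($c{\left(n \right)} = 25 + 5 \left(-28 + 15^{2} + 3 \cdot 15\right) = 25 + 5 \left(-28 + 225 + 45\right) = 25 + 5 \cdot 242 = 25 + 1210 = 1235$)
$\frac{1}{c{\left(\left(-2\right) 12 \right)}} = \frac{1}{1235}$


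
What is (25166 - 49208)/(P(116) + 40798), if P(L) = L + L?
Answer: -12021/20515 ≈ -0.58596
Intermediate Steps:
P(L) = 2*L
(25166 - 49208)/(P(116) + 40798) = (25166 - 49208)/(2*116 + 40798) = -24042/(232 + 40798) = -24042/41030 = -24042*1/41030 = -12021/20515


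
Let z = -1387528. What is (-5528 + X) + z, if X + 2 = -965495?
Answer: -2358553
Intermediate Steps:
X = -965497 (X = -2 - 965495 = -965497)
(-5528 + X) + z = (-5528 - 965497) - 1387528 = -971025 - 1387528 = -2358553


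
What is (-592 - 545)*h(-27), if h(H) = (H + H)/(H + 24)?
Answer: -20466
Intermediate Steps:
h(H) = 2*H/(24 + H) (h(H) = (2*H)/(24 + H) = 2*H/(24 + H))
(-592 - 545)*h(-27) = (-592 - 545)*(2*(-27)/(24 - 27)) = -2274*(-27)/(-3) = -2274*(-27)*(-1)/3 = -1137*18 = -20466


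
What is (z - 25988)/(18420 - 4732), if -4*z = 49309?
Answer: -153261/54752 ≈ -2.7992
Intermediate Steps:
z = -49309/4 (z = -1/4*49309 = -49309/4 ≈ -12327.)
(z - 25988)/(18420 - 4732) = (-49309/4 - 25988)/(18420 - 4732) = -153261/4/13688 = -153261/4*1/13688 = -153261/54752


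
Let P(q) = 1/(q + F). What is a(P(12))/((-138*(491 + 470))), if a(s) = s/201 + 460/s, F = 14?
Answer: -62502961/693061668 ≈ -0.090184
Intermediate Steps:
P(q) = 1/(14 + q) (P(q) = 1/(q + 14) = 1/(14 + q))
a(s) = 460/s + s/201 (a(s) = s*(1/201) + 460/s = s/201 + 460/s = 460/s + s/201)
a(P(12))/((-138*(491 + 470))) = (460/(1/(14 + 12)) + 1/(201*(14 + 12)))/((-138*(491 + 470))) = (460/(1/26) + (1/201)/26)/((-138*961)) = (460/(1/26) + (1/201)*(1/26))/(-132618) = (460*26 + 1/5226)*(-1/132618) = (11960 + 1/5226)*(-1/132618) = (62502961/5226)*(-1/132618) = -62502961/693061668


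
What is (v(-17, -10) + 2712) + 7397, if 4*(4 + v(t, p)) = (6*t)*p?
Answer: 10360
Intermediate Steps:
v(t, p) = -4 + 3*p*t/2 (v(t, p) = -4 + ((6*t)*p)/4 = -4 + (6*p*t)/4 = -4 + 3*p*t/2)
(v(-17, -10) + 2712) + 7397 = ((-4 + (3/2)*(-10)*(-17)) + 2712) + 7397 = ((-4 + 255) + 2712) + 7397 = (251 + 2712) + 7397 = 2963 + 7397 = 10360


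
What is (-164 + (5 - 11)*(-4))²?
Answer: 19600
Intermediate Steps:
(-164 + (5 - 11)*(-4))² = (-164 - 6*(-4))² = (-164 + 24)² = (-140)² = 19600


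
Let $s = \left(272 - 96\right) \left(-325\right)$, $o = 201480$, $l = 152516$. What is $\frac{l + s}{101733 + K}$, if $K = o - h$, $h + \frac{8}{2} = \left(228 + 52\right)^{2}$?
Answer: $\frac{31772}{74939} \approx 0.42397$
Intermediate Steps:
$h = 78396$ ($h = -4 + \left(228 + 52\right)^{2} = -4 + 280^{2} = -4 + 78400 = 78396$)
$K = 123084$ ($K = 201480 - 78396 = 123084$)
$s = -57200$ ($s = 176 \left(-325\right) = -57200$)
$\frac{l + s}{101733 + K} = \frac{152516 - 57200}{101733 + 123084} = \frac{95316}{224817} = 95316 \cdot \frac{1}{224817} = \frac{31772}{74939}$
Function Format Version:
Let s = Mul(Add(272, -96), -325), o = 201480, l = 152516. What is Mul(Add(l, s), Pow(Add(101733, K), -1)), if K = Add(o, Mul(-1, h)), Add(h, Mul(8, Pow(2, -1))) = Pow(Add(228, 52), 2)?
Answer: Rational(31772, 74939) ≈ 0.42397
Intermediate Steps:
h = 78396 (h = Add(-4, Pow(Add(228, 52), 2)) = Add(-4, Pow(280, 2)) = Add(-4, 78400) = 78396)
K = 123084 (K = Add(201480, Mul(-1, 78396)) = Add(201480, -78396) = 123084)
s = -57200 (s = Mul(176, -325) = -57200)
Mul(Add(l, s), Pow(Add(101733, K), -1)) = Mul(Add(152516, -57200), Pow(Add(101733, 123084), -1)) = Mul(95316, Pow(224817, -1)) = Mul(95316, Rational(1, 224817)) = Rational(31772, 74939)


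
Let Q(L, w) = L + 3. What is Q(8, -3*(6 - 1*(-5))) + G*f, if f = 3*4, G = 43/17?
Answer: 703/17 ≈ 41.353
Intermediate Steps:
Q(L, w) = 3 + L
G = 43/17 (G = 43*(1/17) = 43/17 ≈ 2.5294)
f = 12
Q(8, -3*(6 - 1*(-5))) + G*f = (3 + 8) + (43/17)*12 = 11 + 516/17 = 703/17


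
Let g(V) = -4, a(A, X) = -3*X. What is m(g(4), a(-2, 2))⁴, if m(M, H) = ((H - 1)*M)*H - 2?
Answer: 835210000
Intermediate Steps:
m(M, H) = -2 + H*M*(-1 + H) (m(M, H) = ((-1 + H)*M)*H - 2 = (M*(-1 + H))*H - 2 = H*M*(-1 + H) - 2 = -2 + H*M*(-1 + H))
m(g(4), a(-2, 2))⁴ = (-2 - 4*(-3*2)² - 1*(-3*2)*(-4))⁴ = (-2 - 4*(-6)² - 1*(-6)*(-4))⁴ = (-2 - 4*36 - 24)⁴ = (-2 - 144 - 24)⁴ = (-170)⁴ = 835210000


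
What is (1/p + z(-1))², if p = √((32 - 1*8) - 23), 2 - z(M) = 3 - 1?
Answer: 1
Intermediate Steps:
z(M) = 0 (z(M) = 2 - (3 - 1) = 2 - 1*2 = 2 - 2 = 0)
p = 1 (p = √((32 - 8) - 23) = √(24 - 23) = √1 = 1)
(1/p + z(-1))² = (1/1 + 0)² = (1 + 0)² = 1² = 1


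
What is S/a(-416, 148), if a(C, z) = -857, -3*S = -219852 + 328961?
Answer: 109109/2571 ≈ 42.438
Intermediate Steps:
S = -109109/3 (S = -(-219852 + 328961)/3 = -⅓*109109 = -109109/3 ≈ -36370.)
S/a(-416, 148) = -109109/3/(-857) = -109109/3*(-1/857) = 109109/2571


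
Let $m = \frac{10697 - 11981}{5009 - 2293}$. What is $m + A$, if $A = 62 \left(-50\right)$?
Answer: $- \frac{2105221}{679} \approx -3100.5$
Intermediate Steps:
$A = -3100$
$m = - \frac{321}{679}$ ($m = - \frac{1284}{2716} = \left(-1284\right) \frac{1}{2716} = - \frac{321}{679} \approx -0.47275$)
$m + A = - \frac{321}{679} - 3100 = - \frac{2105221}{679}$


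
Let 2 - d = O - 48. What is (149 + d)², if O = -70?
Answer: 72361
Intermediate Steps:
d = 120 (d = 2 - (-70 - 48) = 2 - 1*(-118) = 2 + 118 = 120)
(149 + d)² = (149 + 120)² = 269² = 72361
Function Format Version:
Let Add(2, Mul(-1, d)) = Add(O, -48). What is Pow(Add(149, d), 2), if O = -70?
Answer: 72361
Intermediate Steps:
d = 120 (d = Add(2, Mul(-1, Add(-70, -48))) = Add(2, Mul(-1, -118)) = Add(2, 118) = 120)
Pow(Add(149, d), 2) = Pow(Add(149, 120), 2) = Pow(269, 2) = 72361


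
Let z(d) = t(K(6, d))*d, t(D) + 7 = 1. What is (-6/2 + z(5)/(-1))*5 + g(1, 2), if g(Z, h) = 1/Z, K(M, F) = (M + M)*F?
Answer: 136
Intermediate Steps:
K(M, F) = 2*F*M (K(M, F) = (2*M)*F = 2*F*M)
t(D) = -6 (t(D) = -7 + 1 = -6)
z(d) = -6*d
(-6/2 + z(5)/(-1))*5 + g(1, 2) = (-6/2 - 6*5/(-1))*5 + 1/1 = (-6*½ - 30*(-1))*5 + 1 = (-3 + 30)*5 + 1 = 27*5 + 1 = 135 + 1 = 136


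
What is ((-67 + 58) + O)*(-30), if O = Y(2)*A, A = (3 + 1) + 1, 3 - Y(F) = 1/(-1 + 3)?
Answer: -105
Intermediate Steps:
Y(F) = 5/2 (Y(F) = 3 - 1/(-1 + 3) = 3 - 1/2 = 3 - 1*½ = 3 - ½ = 5/2)
A = 5 (A = 4 + 1 = 5)
O = 25/2 (O = (5/2)*5 = 25/2 ≈ 12.500)
((-67 + 58) + O)*(-30) = ((-67 + 58) + 25/2)*(-30) = (-9 + 25/2)*(-30) = (7/2)*(-30) = -105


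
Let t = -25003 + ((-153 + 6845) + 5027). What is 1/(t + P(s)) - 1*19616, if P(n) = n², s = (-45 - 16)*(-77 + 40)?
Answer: -99664286239/5080765 ≈ -19616.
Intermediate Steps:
s = 2257 (s = -61*(-37) = 2257)
t = -13284 (t = -25003 + (6692 + 5027) = -25003 + 11719 = -13284)
1/(t + P(s)) - 1*19616 = 1/(-13284 + 2257²) - 1*19616 = 1/(-13284 + 5094049) - 19616 = 1/5080765 - 19616 = -99664286239/5080765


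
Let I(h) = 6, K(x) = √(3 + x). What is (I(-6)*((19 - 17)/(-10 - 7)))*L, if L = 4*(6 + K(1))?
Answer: -384/17 ≈ -22.588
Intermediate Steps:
L = 32 (L = 4*(6 + √(3 + 1)) = 4*(6 + √4) = 4*(6 + 2) = 4*8 = 32)
(I(-6)*((19 - 17)/(-10 - 7)))*L = (6*((19 - 17)/(-10 - 7)))*32 = (6*(2/(-17)))*32 = (6*(2*(-1/17)))*32 = (6*(-2/17))*32 = -12/17*32 = -384/17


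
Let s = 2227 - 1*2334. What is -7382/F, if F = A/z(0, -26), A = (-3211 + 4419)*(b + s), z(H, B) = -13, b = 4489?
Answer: 47983/2646728 ≈ 0.018129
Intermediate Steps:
s = -107 (s = 2227 - 2334 = -107)
A = 5293456 (A = (-3211 + 4419)*(4489 - 107) = 1208*4382 = 5293456)
F = -5293456/13 (F = 5293456/(-13) = 5293456*(-1/13) = -5293456/13 ≈ -4.0719e+5)
-7382/F = -7382/(-5293456/13) = -7382*(-13/5293456) = 47983/2646728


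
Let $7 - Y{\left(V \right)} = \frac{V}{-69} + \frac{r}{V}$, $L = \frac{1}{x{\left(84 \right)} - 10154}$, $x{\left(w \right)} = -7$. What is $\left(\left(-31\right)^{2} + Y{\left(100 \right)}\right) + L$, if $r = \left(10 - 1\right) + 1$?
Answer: $\frac{2265398107}{2337030} \approx 969.35$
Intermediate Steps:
$r = 10$ ($r = 9 + 1 = 10$)
$L = - \frac{1}{10161}$ ($L = \frac{1}{-7 - 10154} = \frac{1}{-10161} = - \frac{1}{10161} \approx -9.8416 \cdot 10^{-5}$)
$Y{\left(V \right)} = 7 - \frac{10}{V} + \frac{V}{69}$ ($Y{\left(V \right)} = 7 - \left(\frac{V}{-69} + \frac{10}{V}\right) = 7 - \left(V \left(- \frac{1}{69}\right) + \frac{10}{V}\right) = 7 - \left(- \frac{V}{69} + \frac{10}{V}\right) = 7 - \left(\frac{10}{V} - \frac{V}{69}\right) = 7 + \left(- \frac{10}{V} + \frac{V}{69}\right) = 7 - \frac{10}{V} + \frac{V}{69}$)
$\left(\left(-31\right)^{2} + Y{\left(100 \right)}\right) + L = \left(\left(-31\right)^{2} + \left(7 - \frac{10}{100} + \frac{1}{69} \cdot 100\right)\right) - \frac{1}{10161} = \left(961 + \left(7 - \frac{1}{10} + \frac{100}{69}\right)\right) - \frac{1}{10161} = \left(961 + \frac{5761}{690}\right) - \frac{1}{10161} = \frac{668851}{690} - \frac{1}{10161} = \frac{2265398107}{2337030}$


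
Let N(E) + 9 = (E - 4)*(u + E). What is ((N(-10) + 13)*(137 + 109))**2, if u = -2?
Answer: 1790305344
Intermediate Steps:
N(E) = -9 + (-4 + E)*(-2 + E) (N(E) = -9 + (E - 4)*(-2 + E) = -9 + (-4 + E)*(-2 + E))
((N(-10) + 13)*(137 + 109))**2 = (((-1 + (-10)**2 - 6*(-10)) + 13)*(137 + 109))**2 = (((-1 + 100 + 60) + 13)*246)**2 = ((159 + 13)*246)**2 = (172*246)**2 = 42312**2 = 1790305344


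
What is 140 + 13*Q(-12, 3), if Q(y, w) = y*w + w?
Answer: -289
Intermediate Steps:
Q(y, w) = w + w*y (Q(y, w) = w*y + w = w + w*y)
140 + 13*Q(-12, 3) = 140 + 13*(3*(1 - 12)) = 140 + 13*(3*(-11)) = 140 + 13*(-33) = 140 - 429 = -289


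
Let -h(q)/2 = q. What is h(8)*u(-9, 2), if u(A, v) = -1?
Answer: 16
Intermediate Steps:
h(q) = -2*q
h(8)*u(-9, 2) = -2*8*(-1) = -16*(-1) = 16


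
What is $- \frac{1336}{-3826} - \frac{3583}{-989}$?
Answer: $\frac{7514931}{1891957} \approx 3.972$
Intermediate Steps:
$- \frac{1336}{-3826} - \frac{3583}{-989} = \left(-1336\right) \left(- \frac{1}{3826}\right) - - \frac{3583}{989} = \frac{668}{1913} + \frac{3583}{989} = \frac{7514931}{1891957}$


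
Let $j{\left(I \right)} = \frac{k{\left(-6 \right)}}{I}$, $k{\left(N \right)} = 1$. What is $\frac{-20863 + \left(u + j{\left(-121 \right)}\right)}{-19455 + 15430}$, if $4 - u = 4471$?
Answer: $\frac{3064931}{487025} \approx 6.2932$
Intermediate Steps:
$u = -4467$ ($u = 4 - 4471 = -4467$)
$j{\left(I \right)} = \frac{1}{I}$ ($j{\left(I \right)} = 1 \frac{1}{I} = \frac{1}{I}$)
$\frac{-20863 + \left(u + j{\left(-121 \right)}\right)}{-19455 + 15430} = \frac{-20863 - \left(4467 - \frac{1}{-121}\right)}{-19455 + 15430} = \frac{-20863 - \frac{540508}{121}}{-4025} = \left(-20863 - \frac{540508}{121}\right) \left(- \frac{1}{4025}\right) = \left(- \frac{3064931}{121}\right) \left(- \frac{1}{4025}\right) = \frac{3064931}{487025}$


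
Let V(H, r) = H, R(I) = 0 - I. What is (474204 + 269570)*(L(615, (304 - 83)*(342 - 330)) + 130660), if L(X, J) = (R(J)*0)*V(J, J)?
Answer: 97181510840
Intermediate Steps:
R(I) = -I
L(X, J) = 0 (L(X, J) = (-J*0)*J = 0*J = 0)
(474204 + 269570)*(L(615, (304 - 83)*(342 - 330)) + 130660) = (474204 + 269570)*(0 + 130660) = 743774*130660 = 97181510840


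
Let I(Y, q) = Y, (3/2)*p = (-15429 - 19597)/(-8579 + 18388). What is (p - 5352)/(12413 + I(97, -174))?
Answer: -78781678/184065885 ≈ -0.42801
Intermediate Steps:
p = -70052/29427 (p = 2*((-15429 - 19597)/(-8579 + 18388))/3 = 2*(-35026/9809)/3 = 2*(-35026*1/9809)/3 = (⅔)*(-35026/9809) = -70052/29427 ≈ -2.3805)
(p - 5352)/(12413 + I(97, -174)) = (-70052/29427 - 5352)/(12413 + 97) = -157563356/29427/12510 = -157563356/29427*1/12510 = -78781678/184065885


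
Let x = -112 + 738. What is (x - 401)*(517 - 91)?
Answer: 95850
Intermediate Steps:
x = 626
(x - 401)*(517 - 91) = (626 - 401)*(517 - 91) = 225*426 = 95850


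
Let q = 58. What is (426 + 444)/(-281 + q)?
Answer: -870/223 ≈ -3.9013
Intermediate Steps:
(426 + 444)/(-281 + q) = (426 + 444)/(-281 + 58) = 870/(-223) = 870*(-1/223) = -870/223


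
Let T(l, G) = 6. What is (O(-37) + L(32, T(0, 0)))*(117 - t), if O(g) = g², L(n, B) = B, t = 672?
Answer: -763125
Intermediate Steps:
(O(-37) + L(32, T(0, 0)))*(117 - t) = ((-37)² + 6)*(117 - 1*672) = (1369 + 6)*(117 - 672) = 1375*(-555) = -763125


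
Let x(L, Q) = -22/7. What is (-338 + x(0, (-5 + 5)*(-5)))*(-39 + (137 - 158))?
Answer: 143280/7 ≈ 20469.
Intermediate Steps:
x(L, Q) = -22/7 (x(L, Q) = -22*1/7 = -22/7)
(-338 + x(0, (-5 + 5)*(-5)))*(-39 + (137 - 158)) = (-338 - 22/7)*(-39 + (137 - 158)) = -2388*(-39 - 21)/7 = -2388/7*(-60) = 143280/7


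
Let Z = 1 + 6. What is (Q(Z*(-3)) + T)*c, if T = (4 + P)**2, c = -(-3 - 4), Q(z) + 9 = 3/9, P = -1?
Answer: 7/3 ≈ 2.3333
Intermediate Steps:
Z = 7
Q(z) = -26/3 (Q(z) = -9 + 3/9 = -9 + 3*(1/9) = -9 + 1/3 = -26/3)
c = 7 (c = -1*(-7) = 7)
T = 9 (T = (4 - 1)**2 = 3**2 = 9)
(Q(Z*(-3)) + T)*c = (-26/3 + 9)*7 = (1/3)*7 = 7/3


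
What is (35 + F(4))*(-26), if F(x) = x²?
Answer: -1326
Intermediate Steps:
(35 + F(4))*(-26) = (35 + 4²)*(-26) = (35 + 16)*(-26) = 51*(-26) = -1326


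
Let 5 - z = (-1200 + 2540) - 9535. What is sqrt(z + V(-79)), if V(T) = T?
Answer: sqrt(8121) ≈ 90.117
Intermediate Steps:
z = 8200 (z = 5 - ((-1200 + 2540) - 9535) = 5 - (1340 - 9535) = 5 - 1*(-8195) = 5 + 8195 = 8200)
sqrt(z + V(-79)) = sqrt(8200 - 79) = sqrt(8121)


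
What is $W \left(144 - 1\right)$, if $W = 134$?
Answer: $19162$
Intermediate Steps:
$W \left(144 - 1\right) = 134 \left(144 - 1\right) = 134 \cdot 143 = 19162$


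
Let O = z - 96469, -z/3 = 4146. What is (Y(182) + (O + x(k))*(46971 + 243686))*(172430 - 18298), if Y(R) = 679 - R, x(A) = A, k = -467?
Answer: -4899905328039172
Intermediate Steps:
z = -12438 (z = -3*4146 = -12438)
O = -108907 (O = -12438 - 96469 = -108907)
(Y(182) + (O + x(k))*(46971 + 243686))*(172430 - 18298) = ((679 - 1*182) + (-108907 - 467)*(46971 + 243686))*(172430 - 18298) = ((679 - 182) - 109374*290657)*154132 = (497 - 31790318718)*154132 = -31790318221*154132 = -4899905328039172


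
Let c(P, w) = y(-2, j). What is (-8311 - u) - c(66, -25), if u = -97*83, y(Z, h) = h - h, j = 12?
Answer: -260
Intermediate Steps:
y(Z, h) = 0
u = -8051
c(P, w) = 0
(-8311 - u) - c(66, -25) = (-8311 - 1*(-8051)) - 1*0 = (-8311 + 8051) + 0 = -260 + 0 = -260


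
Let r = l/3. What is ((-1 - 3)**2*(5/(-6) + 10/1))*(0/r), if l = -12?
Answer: 0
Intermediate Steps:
r = -4 (r = -12/3 = -12*1/3 = -4)
((-1 - 3)**2*(5/(-6) + 10/1))*(0/r) = ((-1 - 3)**2*(5/(-6) + 10/1))*(0/(-4)) = ((-4)**2*(5*(-1/6) + 10*1))*(0*(-1/4)) = (16*(-5/6 + 10))*0 = (16*(55/6))*0 = (440/3)*0 = 0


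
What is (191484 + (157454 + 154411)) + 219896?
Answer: 723245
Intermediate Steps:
(191484 + (157454 + 154411)) + 219896 = (191484 + 311865) + 219896 = 503349 + 219896 = 723245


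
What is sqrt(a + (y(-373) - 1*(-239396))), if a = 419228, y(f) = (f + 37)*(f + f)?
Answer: 4*sqrt(56830) ≈ 953.56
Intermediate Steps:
y(f) = 2*f*(37 + f) (y(f) = (37 + f)*(2*f) = 2*f*(37 + f))
sqrt(a + (y(-373) - 1*(-239396))) = sqrt(419228 + (2*(-373)*(37 - 373) - 1*(-239396))) = sqrt(419228 + (2*(-373)*(-336) + 239396)) = sqrt(419228 + (250656 + 239396)) = sqrt(419228 + 490052) = sqrt(909280) = 4*sqrt(56830)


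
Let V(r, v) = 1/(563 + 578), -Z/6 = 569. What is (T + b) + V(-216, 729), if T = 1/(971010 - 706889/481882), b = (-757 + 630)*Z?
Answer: 231481684262478130931/533887060215271 ≈ 4.3358e+5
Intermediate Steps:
Z = -3414 (Z = -6*569 = -3414)
V(r, v) = 1/1141
b = 433578 (b = (-757 + 630)*(-3414) = -127*(-3414) = 433578)
T = 481882/467911533931 (T = 1/(971010 - 706889*1/481882) = 1/(971010 - 706889/481882) = 1/(467911533931/481882) = 481882/467911533931 ≈ 1.0299e-6)
(T + b) + V(-216, 729) = (481882/467911533931 + 433578) + 1/1141 = 202876147059217000/467911533931 + 1/1141 = 231481684262478130931/533887060215271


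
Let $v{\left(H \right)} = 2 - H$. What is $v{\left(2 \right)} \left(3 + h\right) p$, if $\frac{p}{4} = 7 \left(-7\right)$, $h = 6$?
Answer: $0$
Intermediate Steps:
$p = -196$ ($p = 4 \cdot 7 \left(-7\right) = 4 \left(-49\right) = -196$)
$v{\left(2 \right)} \left(3 + h\right) p = \left(2 - 2\right) \left(3 + 6\right) \left(-196\right) = \left(2 - 2\right) 9 \left(-196\right) = 0 \cdot 9 \left(-196\right) = 0 \left(-196\right) = 0$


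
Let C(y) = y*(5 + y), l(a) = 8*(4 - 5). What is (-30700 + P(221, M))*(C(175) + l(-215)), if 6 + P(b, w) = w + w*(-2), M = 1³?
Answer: -967024844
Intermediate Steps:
M = 1
l(a) = -8 (l(a) = 8*(-1) = -8)
P(b, w) = -6 - w (P(b, w) = -6 + (w + w*(-2)) = -6 + (w - 2*w) = -6 - w)
(-30700 + P(221, M))*(C(175) + l(-215)) = (-30700 + (-6 - 1*1))*(175*(5 + 175) - 8) = (-30700 + (-6 - 1))*(175*180 - 8) = (-30700 - 7)*(31500 - 8) = -30707*31492 = -967024844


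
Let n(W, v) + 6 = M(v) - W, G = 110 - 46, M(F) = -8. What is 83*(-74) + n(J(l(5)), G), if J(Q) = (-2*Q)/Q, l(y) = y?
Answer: -6154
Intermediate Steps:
G = 64
J(Q) = -2
n(W, v) = -14 - W (n(W, v) = -6 + (-8 - W) = -14 - W)
83*(-74) + n(J(l(5)), G) = 83*(-74) + (-14 - 1*(-2)) = -6142 + (-14 + 2) = -6142 - 12 = -6154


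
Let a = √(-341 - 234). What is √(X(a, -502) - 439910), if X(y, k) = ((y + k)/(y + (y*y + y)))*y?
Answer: √((-880322 - 2199545*I*√23)/(2 + 5*I*√23)) ≈ 0.016 + 663.26*I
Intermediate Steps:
a = 5*I*√23 (a = √(-575) = 5*I*√23 ≈ 23.979*I)
X(y, k) = y*(k + y)/(y² + 2*y) (X(y, k) = ((k + y)/(y + (y² + y)))*y = ((k + y)/(y + (y + y²)))*y = ((k + y)/(y² + 2*y))*y = y*(k + y)/(y² + 2*y))
√(X(a, -502) - 439910) = √((-502 + 5*I*√23)/(2 + 5*I*√23) - 439910) = √(-439910 + (-502 + 5*I*√23)/(2 + 5*I*√23))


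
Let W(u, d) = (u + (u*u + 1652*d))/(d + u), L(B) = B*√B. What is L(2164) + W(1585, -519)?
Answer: 828211/533 + 4328*√541 ≈ 1.0222e+5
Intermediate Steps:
L(B) = B^(3/2)
W(u, d) = (u + u² + 1652*d)/(d + u) (W(u, d) = (u + (u² + 1652*d))/(d + u) = (u + u² + 1652*d)/(d + u))
L(2164) + W(1585, -519) = 2164^(3/2) + (1585 + 1585² + 1652*(-519))/(-519 + 1585) = 4328*√541 + (1585 + 2512225 - 857388)/1066 = 4328*√541 + (1/1066)*1656422 = 4328*√541 + 828211/533 = 828211/533 + 4328*√541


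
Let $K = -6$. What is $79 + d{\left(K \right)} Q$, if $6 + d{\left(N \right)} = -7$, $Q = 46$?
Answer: $-519$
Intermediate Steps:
$d{\left(N \right)} = -13$ ($d{\left(N \right)} = -6 - 7 = -13$)
$79 + d{\left(K \right)} Q = 79 - 598 = -519$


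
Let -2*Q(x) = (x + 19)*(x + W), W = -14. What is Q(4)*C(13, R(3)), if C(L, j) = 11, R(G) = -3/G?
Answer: 1265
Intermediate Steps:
Q(x) = -(-14 + x)*(19 + x)/2 (Q(x) = -(x + 19)*(x - 14)/2 = -(19 + x)*(-14 + x)/2 = -(-14 + x)*(19 + x)/2)
Q(4)*C(13, R(3)) = (133 - 5/2*4 - ½*4²)*11 = (133 - 10 - ½*16)*11 = (133 - 10 - 8)*11 = 115*11 = 1265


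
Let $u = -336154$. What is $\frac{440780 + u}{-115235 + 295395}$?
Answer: $\frac{52313}{90080} \approx 0.58074$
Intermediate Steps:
$\frac{440780 + u}{-115235 + 295395} = \frac{440780 - 336154}{-115235 + 295395} = \frac{104626}{180160} = 104626 \cdot \frac{1}{180160} = \frac{52313}{90080}$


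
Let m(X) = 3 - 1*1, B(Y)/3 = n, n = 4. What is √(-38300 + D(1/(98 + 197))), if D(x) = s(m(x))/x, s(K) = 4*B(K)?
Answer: 2*I*√6035 ≈ 155.37*I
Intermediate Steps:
B(Y) = 12 (B(Y) = 3*4 = 12)
m(X) = 2 (m(X) = 3 - 1 = 2)
s(K) = 48 (s(K) = 4*12 = 48)
D(x) = 48/x
√(-38300 + D(1/(98 + 197))) = √(-38300 + 48/(1/(98 + 197))) = √(-38300 + 48/(1/295)) = √(-38300 + 48*295) = √(-38300 + 14160) = √(-24140) = 2*I*√6035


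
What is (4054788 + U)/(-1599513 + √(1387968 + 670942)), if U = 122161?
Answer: -6681084225837/2558439778259 - 4176949*√2058910/2558439778259 ≈ -2.6137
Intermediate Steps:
(4054788 + U)/(-1599513 + √(1387968 + 670942)) = (4054788 + 122161)/(-1599513 + √(1387968 + 670942)) = 4176949/(-1599513 + √2058910)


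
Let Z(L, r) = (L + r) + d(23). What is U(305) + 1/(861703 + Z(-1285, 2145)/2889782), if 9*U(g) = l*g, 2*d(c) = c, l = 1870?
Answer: 405785092584242618/6403201250445 ≈ 63372.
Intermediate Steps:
d(c) = c/2
U(g) = 1870*g/9 (U(g) = (1870*g)/9 = 1870*g/9)
Z(L, r) = 23/2 + L + r (Z(L, r) = (L + r) + (½)*23 = (L + r) + 23/2 = 23/2 + L + r)
U(305) + 1/(861703 + Z(-1285, 2145)/2889782) = (1870/9)*305 + 1/(861703 + (23/2 - 1285 + 2145)/2889782) = 570350/9 + 1/(861703 + (1743/2)*(1/2889782)) = 570350/9 + 1/(861703 + 249/825652) = 570350/9 + 1/(711466805605/825652) = 570350/9 + 825652/711466805605 = 405785092584242618/6403201250445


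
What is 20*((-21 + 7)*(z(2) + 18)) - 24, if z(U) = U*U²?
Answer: -7304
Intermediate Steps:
z(U) = U³
20*((-21 + 7)*(z(2) + 18)) - 24 = 20*((-21 + 7)*(2³ + 18)) - 24 = 20*(-14*(8 + 18)) - 24 = 20*(-14*26) - 24 = 20*(-364) - 24 = -7280 - 24 = -7304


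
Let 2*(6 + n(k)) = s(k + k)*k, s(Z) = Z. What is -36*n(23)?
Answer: -18828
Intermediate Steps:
n(k) = -6 + k**2 (n(k) = -6 + ((k + k)*k)/2 = -6 + ((2*k)*k)/2 = -6 + (2*k**2)/2 = -6 + k**2)
-36*n(23) = -36*(-6 + 23**2) = -36*(-6 + 529) = -36*523 = -18828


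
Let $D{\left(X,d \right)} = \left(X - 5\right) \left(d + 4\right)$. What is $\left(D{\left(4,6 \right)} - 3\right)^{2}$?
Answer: $169$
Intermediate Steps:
$D{\left(X,d \right)} = \left(-5 + X\right) \left(4 + d\right)$
$\left(D{\left(4,6 \right)} - 3\right)^{2} = \left(\left(-20 - 30 + 4 \cdot 4 + 4 \cdot 6\right) - 3\right)^{2} = \left(\left(-20 - 30 + 16 + 24\right) - 3\right)^{2} = \left(-10 - 3\right)^{2} = \left(-13\right)^{2} = 169$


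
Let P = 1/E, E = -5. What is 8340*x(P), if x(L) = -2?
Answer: -16680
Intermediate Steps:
P = -⅕ (P = 1/(-5) = -⅕ ≈ -0.20000)
8340*x(P) = 8340*(-2) = -16680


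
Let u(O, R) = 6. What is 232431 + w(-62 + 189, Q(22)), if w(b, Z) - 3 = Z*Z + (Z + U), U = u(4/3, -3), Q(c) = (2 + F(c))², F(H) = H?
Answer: 564792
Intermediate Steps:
Q(c) = (2 + c)²
U = 6
w(b, Z) = 9 + Z + Z² (w(b, Z) = 3 + (Z*Z + (Z + 6)) = 3 + (Z² + (6 + Z)) = 3 + (6 + Z + Z²) = 9 + Z + Z²)
232431 + w(-62 + 189, Q(22)) = 232431 + (9 + (2 + 22)² + ((2 + 22)²)²) = 232431 + (9 + 24² + (24²)²) = 232431 + (9 + 576 + 576²) = 232431 + (9 + 576 + 331776) = 232431 + 332361 = 564792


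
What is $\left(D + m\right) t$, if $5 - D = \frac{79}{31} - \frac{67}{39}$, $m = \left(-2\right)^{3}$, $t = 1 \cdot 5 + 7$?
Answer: $- \frac{18524}{403} \approx -45.965$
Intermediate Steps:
$t = 12$ ($t = 5 + 7 = 12$)
$m = -8$
$D = \frac{5041}{1209}$ ($D = 5 - \left(\frac{79}{31} - \frac{67}{39}\right) = 5 - \frac{1004}{1209} = \frac{5041}{1209} \approx 4.1696$)
$\left(D + m\right) t = \left(\frac{5041}{1209} - 8\right) 12 = \left(- \frac{4631}{1209}\right) 12 = - \frac{18524}{403}$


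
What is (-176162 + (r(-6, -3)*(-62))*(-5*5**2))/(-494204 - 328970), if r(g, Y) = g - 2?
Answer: 119081/411587 ≈ 0.28932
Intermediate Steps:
r(g, Y) = -2 + g
(-176162 + (r(-6, -3)*(-62))*(-5*5**2))/(-494204 - 328970) = (-176162 + ((-2 - 6)*(-62))*(-5*5**2))/(-494204 - 328970) = (-176162 + (-8*(-62))*(-5*25))/(-823174) = (-176162 + 496*(-125))*(-1/823174) = (-176162 - 62000)*(-1/823174) = -238162*(-1/823174) = 119081/411587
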